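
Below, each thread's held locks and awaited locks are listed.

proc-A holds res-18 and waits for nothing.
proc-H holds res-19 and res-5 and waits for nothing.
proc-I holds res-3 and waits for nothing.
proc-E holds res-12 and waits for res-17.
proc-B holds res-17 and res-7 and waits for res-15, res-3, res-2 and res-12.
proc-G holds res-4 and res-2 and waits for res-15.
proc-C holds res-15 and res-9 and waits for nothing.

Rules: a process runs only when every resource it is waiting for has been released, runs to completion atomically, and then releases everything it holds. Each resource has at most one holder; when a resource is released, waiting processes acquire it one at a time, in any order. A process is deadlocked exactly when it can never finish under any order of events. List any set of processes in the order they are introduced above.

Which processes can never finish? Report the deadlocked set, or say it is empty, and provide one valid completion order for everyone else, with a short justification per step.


Deadlocked set: proc-E and proc-B.
Key observation: the wait chain closes on itself along proc-E -> proc-B -> proc-E; no other process is dragged down with it.
The rest can finish in the order proc-C, proc-G, proc-H, proc-A, proc-I.
Walking it through:
  run proc-C (it waits on nothing); releases res-15 and res-9
  run proc-G (all its waits — res-15 — are resolved); releases res-4 and res-2
  run proc-H (it waits on nothing); releases res-19 and res-5
  run proc-A (it waits on nothing); releases res-18
  run proc-I (it waits on nothing); releases res-3


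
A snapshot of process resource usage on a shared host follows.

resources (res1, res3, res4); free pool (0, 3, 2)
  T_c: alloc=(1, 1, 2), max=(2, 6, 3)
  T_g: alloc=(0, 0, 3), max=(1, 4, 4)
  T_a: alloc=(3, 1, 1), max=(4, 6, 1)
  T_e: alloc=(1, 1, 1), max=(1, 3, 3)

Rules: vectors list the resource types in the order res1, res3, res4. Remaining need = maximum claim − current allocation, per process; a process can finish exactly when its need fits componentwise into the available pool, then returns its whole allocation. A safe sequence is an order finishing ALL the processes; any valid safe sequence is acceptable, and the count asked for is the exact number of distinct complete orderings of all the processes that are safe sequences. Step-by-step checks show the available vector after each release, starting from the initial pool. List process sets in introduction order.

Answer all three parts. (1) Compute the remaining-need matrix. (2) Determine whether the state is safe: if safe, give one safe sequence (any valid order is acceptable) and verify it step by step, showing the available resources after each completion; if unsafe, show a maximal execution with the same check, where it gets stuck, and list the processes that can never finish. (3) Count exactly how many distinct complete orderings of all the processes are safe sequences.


(1) Remaining need (order res1, res3, res4):
  T_c: (1, 5, 1)
  T_g: (1, 4, 1)
  T_a: (1, 5, 0)
  T_e: (0, 2, 2)
(2) The state is UNSAFE.
Key observation: the pool after T_e, T_g is (1, 4, 6); every surviving request exceeds it in res3, so progress ends there.
The run T_e, T_g cannot be extended any further. Verifying each step:
  pool = (0, 3, 2)
  T_e: need (0, 2, 2) fits (0, 3, 2); releases (1, 1, 1), pool now (1, 4, 3)
  T_g: need (1, 4, 1) fits (1, 4, 3); releases (0, 0, 3), pool now (1, 4, 6)
  blocked: T_c wants (1, 5, 1), pool (1, 4, 6) — not enough res3
  blocked: T_a wants (1, 5, 0), pool (1, 4, 6) — not enough res3
Processes that can never finish: T_c and T_a.
(3) Exactly 0 of the possible complete orderings are safe sequences.


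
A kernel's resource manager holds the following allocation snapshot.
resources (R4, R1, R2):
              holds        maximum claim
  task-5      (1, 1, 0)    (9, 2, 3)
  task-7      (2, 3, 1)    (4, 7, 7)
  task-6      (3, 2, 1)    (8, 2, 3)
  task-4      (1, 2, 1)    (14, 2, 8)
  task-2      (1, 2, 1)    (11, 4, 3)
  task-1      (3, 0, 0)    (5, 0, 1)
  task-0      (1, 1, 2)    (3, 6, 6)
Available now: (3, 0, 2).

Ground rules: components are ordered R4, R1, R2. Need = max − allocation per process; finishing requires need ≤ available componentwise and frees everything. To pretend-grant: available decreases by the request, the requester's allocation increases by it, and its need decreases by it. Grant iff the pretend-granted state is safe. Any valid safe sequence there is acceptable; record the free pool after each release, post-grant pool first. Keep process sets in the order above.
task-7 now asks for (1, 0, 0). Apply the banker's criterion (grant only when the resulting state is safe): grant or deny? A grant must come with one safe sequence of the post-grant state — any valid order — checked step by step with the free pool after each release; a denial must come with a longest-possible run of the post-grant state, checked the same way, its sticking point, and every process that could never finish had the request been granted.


DENY — the pretend-granted state is unsafe.
Key observation: after task-1, task-6, task-5 the pool peaks at (9, 3, 3), and each blocked process is short somewhere: task-7 on R1, R2; task-4 on R4, R2; task-2 on R4; task-0 on R1, R2.
After a pretend grant, a maximal execution: task-1, task-6, task-5 — then nothing else fits. Check, step by step:
  pool = (2, 0, 2)
  task-1 needs (2, 0, 1) <= (2, 0, 2) -> finishes; pool += (3, 0, 0) = (5, 0, 2)
  task-6 needs (5, 0, 2) <= (5, 0, 2) -> finishes; pool += (3, 2, 1) = (8, 2, 3)
  task-5 needs (8, 1, 3) <= (8, 2, 3) -> finishes; pool += (1, 1, 0) = (9, 3, 3)
  task-7 cannot run: need (1, 4, 6) vs free (9, 3, 3) (insufficient R1 and R2)
  task-4 cannot run: need (13, 0, 7) vs free (9, 3, 3) (insufficient R4 and R2)
  task-2 cannot run: need (10, 2, 2) vs free (9, 3, 3) (insufficient R4)
  task-0 cannot run: need (2, 5, 4) vs free (9, 3, 3) (insufficient R1 and R2)
Had the request been granted, task-7, task-4, task-2 and task-0 could never finish.


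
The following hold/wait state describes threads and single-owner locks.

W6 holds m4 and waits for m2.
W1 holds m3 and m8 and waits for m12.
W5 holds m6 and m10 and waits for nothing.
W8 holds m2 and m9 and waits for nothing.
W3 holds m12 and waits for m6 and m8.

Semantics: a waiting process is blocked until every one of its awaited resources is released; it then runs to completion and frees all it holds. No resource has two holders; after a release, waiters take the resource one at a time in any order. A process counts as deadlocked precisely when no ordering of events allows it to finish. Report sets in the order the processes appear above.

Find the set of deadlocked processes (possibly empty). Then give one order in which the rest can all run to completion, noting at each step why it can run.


Deadlocked: W1 and W3.
Key observation: the knot is the closed ring of waits W1 -> W3 -> W1; no other process is dragged down with it.
A valid finishing order for the others: W8, W6, W5.
Check, step by step:
  W8 waits on nothing -> runs at once and releases m2 and m9
  W6 waits on m2 — all released -> runs and releases m4
  W5 waits on nothing -> runs at once and releases m6 and m10


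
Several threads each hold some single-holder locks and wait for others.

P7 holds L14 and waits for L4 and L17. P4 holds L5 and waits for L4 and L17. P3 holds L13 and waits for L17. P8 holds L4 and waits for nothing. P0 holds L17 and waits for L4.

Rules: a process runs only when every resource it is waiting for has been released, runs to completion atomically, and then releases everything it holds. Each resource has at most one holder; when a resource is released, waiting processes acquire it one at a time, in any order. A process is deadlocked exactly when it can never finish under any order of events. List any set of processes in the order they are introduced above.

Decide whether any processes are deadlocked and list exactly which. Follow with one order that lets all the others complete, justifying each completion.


No process is deadlocked.
Key observation: the waits form no ring: some process can always run, and its releases unblock the others one by one.
A valid finishing order for the others: P8, P0, P7, P4, P3.
Check, step by step:
  run P8 (it waits on nothing); releases L4
  P0: everything it awaited (L4) is free; runs, freeing L17
  P7: everything it awaited (L4 and L17) is free; runs, freeing L14
  P4: everything it awaited (L4 and L17) is free; runs, freeing L5
  P3: everything it awaited (L17) is free; runs, freeing L13


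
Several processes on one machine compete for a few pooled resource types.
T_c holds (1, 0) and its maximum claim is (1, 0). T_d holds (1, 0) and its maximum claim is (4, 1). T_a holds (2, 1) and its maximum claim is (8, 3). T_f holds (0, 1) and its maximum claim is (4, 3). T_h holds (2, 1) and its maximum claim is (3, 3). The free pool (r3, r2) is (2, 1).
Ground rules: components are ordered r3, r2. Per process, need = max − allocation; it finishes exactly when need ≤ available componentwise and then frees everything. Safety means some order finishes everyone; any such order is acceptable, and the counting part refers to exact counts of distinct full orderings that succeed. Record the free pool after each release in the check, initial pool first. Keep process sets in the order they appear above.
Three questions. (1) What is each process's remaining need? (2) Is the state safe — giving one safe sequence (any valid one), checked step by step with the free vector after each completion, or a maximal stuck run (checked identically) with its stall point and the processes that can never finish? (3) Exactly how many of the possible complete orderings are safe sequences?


(1) Remaining need (order r3, r2):
  T_c: (0, 0)
  T_d: (3, 1)
  T_a: (6, 2)
  T_f: (4, 2)
  T_h: (1, 2)
(2) UNSAFE — no complete ordering exists.
Key observation: no order helps: past T_c, T_d, the free pool tops out at (4, 1), below what each blocked process needs in r2.
Going as far as possible: T_c, T_d; after that, nothing fits. Step-by-step check:
  pool = (2, 1)
  T_c: need (0, 0) fits (2, 1); releases (1, 0), pool now (3, 1)
  T_d: need (3, 1) fits (3, 1); releases (1, 0), pool now (4, 1)
  T_a still needs (6, 2) but only (4, 1) is free — short on r3 and r2
  T_f still needs (4, 2) but only (4, 1) is free — short on r2
  T_h still needs (1, 2) but only (4, 1) is free — short on r2
Processes that can never finish: T_a, T_f and T_h.
(3) The exact count: 0 of the possible complete orderings are safe sequences.


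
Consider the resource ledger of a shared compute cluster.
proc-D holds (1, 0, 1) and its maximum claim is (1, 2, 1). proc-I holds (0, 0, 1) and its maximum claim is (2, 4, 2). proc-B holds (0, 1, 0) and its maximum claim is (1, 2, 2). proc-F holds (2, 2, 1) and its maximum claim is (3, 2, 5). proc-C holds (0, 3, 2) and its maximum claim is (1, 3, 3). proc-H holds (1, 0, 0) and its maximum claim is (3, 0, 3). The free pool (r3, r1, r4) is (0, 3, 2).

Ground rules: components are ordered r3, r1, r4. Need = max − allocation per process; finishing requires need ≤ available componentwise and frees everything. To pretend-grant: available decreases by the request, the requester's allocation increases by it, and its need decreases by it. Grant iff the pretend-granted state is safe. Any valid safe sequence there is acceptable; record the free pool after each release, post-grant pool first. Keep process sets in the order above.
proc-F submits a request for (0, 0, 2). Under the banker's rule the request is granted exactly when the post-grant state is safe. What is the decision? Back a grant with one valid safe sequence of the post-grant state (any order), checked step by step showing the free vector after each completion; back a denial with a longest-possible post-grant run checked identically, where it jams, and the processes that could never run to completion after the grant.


GRANT — the state after the grant stays safe, e.g. via proc-D, proc-C, proc-F, proc-I, proc-H, proc-B.
Key observation: the grant leaves (0, 3, 0) free — enough for proc-D, whose release restarts the cascade.
Step-by-step check of the post-grant state:
  pool = (0, 3, 0)
  proc-D needs (0, 2, 0) <= (0, 3, 0) -> finishes; pool += (1, 0, 1) = (1, 3, 1)
  proc-C needs (1, 0, 1) <= (1, 3, 1) -> finishes; pool += (0, 3, 2) = (1, 6, 3)
  proc-F needs (1, 0, 2) <= (1, 6, 3) -> finishes; pool += (2, 2, 3) = (3, 8, 6)
  proc-I needs (2, 4, 1) <= (3, 8, 6) -> finishes; pool += (0, 0, 1) = (3, 8, 7)
  proc-H needs (2, 0, 3) <= (3, 8, 7) -> finishes; pool += (1, 0, 0) = (4, 8, 7)
  proc-B needs (1, 1, 2) <= (4, 8, 7) -> finishes; pool += (0, 1, 0) = (4, 9, 7)


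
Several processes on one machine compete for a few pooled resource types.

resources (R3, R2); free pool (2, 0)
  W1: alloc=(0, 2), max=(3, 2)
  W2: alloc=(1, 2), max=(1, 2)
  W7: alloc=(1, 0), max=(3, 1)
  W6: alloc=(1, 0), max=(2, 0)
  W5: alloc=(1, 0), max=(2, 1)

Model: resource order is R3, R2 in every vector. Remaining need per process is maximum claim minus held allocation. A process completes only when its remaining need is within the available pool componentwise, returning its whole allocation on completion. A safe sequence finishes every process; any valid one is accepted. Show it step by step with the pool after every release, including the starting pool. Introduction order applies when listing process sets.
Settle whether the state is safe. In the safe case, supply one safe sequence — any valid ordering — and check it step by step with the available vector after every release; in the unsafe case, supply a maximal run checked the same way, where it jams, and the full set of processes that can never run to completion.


The state is SAFE; one workable sequence: W2, W6, W7, W1, W5.
Key observation: no step in this order meets a requested resource exactly; the smallest headroom is 1, first reached at W7 (need (2, 1), pool (4, 2)).
Step-by-step check:
  pool = (2, 0)
  W2: need (0, 0) fits (2, 0); releases (1, 2), pool now (3, 2)
  W6: need (1, 0) fits (3, 2); releases (1, 0), pool now (4, 2)
  W7: need (2, 1) fits (4, 2); releases (1, 0), pool now (5, 2)
  W1: need (3, 0) fits (5, 2); releases (0, 2), pool now (5, 4)
  W5: need (1, 1) fits (5, 4); releases (1, 0), pool now (6, 4)


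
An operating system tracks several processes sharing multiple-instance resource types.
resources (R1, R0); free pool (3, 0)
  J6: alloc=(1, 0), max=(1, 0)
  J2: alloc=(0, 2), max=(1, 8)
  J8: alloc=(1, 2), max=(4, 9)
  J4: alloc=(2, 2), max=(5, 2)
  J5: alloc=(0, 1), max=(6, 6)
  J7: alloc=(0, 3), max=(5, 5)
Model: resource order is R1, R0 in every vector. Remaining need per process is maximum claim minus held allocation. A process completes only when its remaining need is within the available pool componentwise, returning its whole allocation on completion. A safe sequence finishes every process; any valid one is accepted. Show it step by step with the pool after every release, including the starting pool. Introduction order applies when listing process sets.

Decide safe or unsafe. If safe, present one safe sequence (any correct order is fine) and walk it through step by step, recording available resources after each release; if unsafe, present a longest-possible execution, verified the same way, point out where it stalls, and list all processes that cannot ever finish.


The state is SAFE; one workable sequence: J6, J4, J7, J5, J2, J8.
Key observation: reading the order forward, J7 is the first process whose need (5, 2) meets the free pool (6, 2) exactly on a resource it requests.
Walking it through:
  pool = (3, 0)
  J6 needs (0, 0) <= (3, 0) -> finishes; pool += (1, 0) = (4, 0)
  J4 needs (3, 0) <= (4, 0) -> finishes; pool += (2, 2) = (6, 2)
  J7 needs (5, 2) <= (6, 2) -> finishes; pool += (0, 3) = (6, 5)
  J5 needs (6, 5) <= (6, 5) -> finishes; pool += (0, 1) = (6, 6)
  J2 needs (1, 6) <= (6, 6) -> finishes; pool += (0, 2) = (6, 8)
  J8 needs (3, 7) <= (6, 8) -> finishes; pool += (1, 2) = (7, 10)


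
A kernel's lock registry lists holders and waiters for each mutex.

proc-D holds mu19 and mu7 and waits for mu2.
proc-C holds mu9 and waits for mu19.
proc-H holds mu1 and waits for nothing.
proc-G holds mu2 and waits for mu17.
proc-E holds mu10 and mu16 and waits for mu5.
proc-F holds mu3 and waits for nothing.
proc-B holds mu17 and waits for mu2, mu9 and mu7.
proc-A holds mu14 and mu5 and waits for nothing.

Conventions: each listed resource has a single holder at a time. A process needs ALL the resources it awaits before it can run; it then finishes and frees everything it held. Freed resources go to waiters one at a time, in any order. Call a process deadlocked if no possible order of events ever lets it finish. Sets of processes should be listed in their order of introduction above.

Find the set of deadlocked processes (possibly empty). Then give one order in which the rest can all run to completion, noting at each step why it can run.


Deadlocked: proc-D, proc-C, proc-G and proc-B.
Key observation: the knot is the closed ring of waits proc-D -> proc-G -> proc-B -> proc-D; proc-C is caught in further circular waits.
The rest can finish in the order proc-F, proc-A, proc-E, proc-H.
Check, step by step:
  proc-F waits on nothing -> runs at once and releases mu3
  proc-A waits on nothing -> runs at once and releases mu14 and mu5
  proc-E: everything it awaited (mu5) is free; runs, freeing mu10 and mu16
  proc-H waits on nothing -> runs at once and releases mu1


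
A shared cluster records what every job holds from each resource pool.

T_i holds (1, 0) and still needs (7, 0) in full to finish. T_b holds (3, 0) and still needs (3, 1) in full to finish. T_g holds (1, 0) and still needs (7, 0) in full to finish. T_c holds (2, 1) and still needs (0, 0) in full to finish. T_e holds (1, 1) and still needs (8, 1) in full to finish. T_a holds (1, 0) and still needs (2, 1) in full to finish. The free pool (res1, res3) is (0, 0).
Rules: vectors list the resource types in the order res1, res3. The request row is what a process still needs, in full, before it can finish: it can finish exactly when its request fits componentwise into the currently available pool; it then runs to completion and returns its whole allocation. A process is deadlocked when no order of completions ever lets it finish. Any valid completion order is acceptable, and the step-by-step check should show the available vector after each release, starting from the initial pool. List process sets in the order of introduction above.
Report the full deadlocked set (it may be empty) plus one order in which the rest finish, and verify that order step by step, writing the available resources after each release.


Deadlocked set: T_i, T_g and T_e.
Key observation: res1 is the bottleneck — with T_c, T_a, T_b done the pool holds (6, 1), short of every remaining need.
A valid finishing order for the others: T_c, T_a, T_b. Walking it through:
  pool = (0, 0)
  T_c: need (0, 0) fits (0, 0); releases (2, 1), pool now (2, 1)
  T_a: need (2, 1) fits (2, 1); releases (1, 0), pool now (3, 1)
  T_b: need (3, 1) fits (3, 1); releases (3, 0), pool now (6, 1)
None of the blocked processes ever fits:
  T_i cannot run: need (7, 0) vs free (6, 1) (insufficient res1)
  T_g cannot run: need (7, 0) vs free (6, 1) (insufficient res1)
  T_e cannot run: need (8, 1) vs free (6, 1) (insufficient res1)


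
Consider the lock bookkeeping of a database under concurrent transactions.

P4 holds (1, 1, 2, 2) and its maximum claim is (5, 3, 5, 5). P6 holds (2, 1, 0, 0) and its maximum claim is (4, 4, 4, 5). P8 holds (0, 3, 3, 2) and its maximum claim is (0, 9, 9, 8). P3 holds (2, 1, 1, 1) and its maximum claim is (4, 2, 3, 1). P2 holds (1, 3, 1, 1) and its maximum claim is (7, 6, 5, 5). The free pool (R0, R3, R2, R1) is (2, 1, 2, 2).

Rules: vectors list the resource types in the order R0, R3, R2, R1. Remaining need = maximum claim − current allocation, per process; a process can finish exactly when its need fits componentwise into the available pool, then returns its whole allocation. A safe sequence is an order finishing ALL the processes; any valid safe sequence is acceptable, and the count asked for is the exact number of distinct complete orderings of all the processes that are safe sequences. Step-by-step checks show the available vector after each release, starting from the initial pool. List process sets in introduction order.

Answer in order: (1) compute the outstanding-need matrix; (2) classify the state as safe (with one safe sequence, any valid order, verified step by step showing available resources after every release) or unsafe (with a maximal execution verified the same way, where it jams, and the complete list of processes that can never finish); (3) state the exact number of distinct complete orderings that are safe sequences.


(1) Remaining need (order R0, R3, R2, R1):
  P4: (4, 2, 3, 3)
  P6: (2, 3, 4, 5)
  P8: (0, 6, 6, 6)
  P3: (2, 1, 2, 0)
  P2: (6, 3, 4, 4)
(2) The state is SAFE; one workable sequence: P3, P4, P6, P2, P8.
Key observation: reading the order forward, P3 is the first process whose need (2, 1, 2, 0) meets the free pool (2, 1, 2, 2) exactly on a resource it requests.
Check, step by step:
  pool = (2, 1, 2, 2)
  run P3 (needs (2, 1, 2, 0), free (2, 1, 2, 2)); after release of (2, 1, 1, 1) the pool is (4, 2, 3, 3)
  run P4 (needs (4, 2, 3, 3), free (4, 2, 3, 3)); after release of (1, 1, 2, 2) the pool is (5, 3, 5, 5)
  run P6 (needs (2, 3, 4, 5), free (5, 3, 5, 5)); after release of (2, 1, 0, 0) the pool is (7, 4, 5, 5)
  run P2 (needs (6, 3, 4, 4), free (7, 4, 5, 5)); after release of (1, 3, 1, 1) the pool is (8, 7, 6, 6)
  run P8 (needs (0, 6, 6, 6), free (8, 7, 6, 6)); after release of (0, 3, 3, 2) the pool is (8, 10, 9, 8)
(3) Precisely 1 of the possible complete orderings is a safe sequence.


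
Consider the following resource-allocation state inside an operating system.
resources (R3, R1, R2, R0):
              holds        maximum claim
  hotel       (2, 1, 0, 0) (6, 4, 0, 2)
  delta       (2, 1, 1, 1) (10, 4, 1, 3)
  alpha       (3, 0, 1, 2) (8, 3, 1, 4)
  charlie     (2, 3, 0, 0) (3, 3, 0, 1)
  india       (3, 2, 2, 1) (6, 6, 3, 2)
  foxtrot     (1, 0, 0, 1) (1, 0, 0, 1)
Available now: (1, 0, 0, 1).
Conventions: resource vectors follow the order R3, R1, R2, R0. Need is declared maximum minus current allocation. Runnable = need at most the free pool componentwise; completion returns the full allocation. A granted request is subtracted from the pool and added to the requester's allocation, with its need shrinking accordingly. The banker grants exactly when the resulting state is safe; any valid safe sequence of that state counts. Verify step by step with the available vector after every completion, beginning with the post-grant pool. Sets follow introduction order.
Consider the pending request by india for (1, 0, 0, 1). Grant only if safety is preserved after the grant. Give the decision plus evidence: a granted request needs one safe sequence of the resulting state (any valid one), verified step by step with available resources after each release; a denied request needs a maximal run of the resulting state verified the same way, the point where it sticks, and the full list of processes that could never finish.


DENY — the pretend-granted state is unsafe.
Key observation: after foxtrot, charlie the pool peaks at (3, 3, 0, 1), and each blocked process is short somewhere: hotel on R3, R0; delta on R3, R0; alpha on R3, R0; india on R1, R2.
Pretend the grant happened; the run foxtrot, charlie goes as far as possible. Verifying each step:
  pool = (0, 0, 0, 0)
  foxtrot: need (0, 0, 0, 0) fits (0, 0, 0, 0); releases (1, 0, 0, 1), pool now (1, 0, 0, 1)
  charlie: need (1, 0, 0, 1) fits (1, 0, 0, 1); releases (2, 3, 0, 0), pool now (3, 3, 0, 1)
  hotel cannot run: need (4, 3, 0, 2) vs free (3, 3, 0, 1) (insufficient R3 and R0)
  delta cannot run: need (8, 3, 0, 2) vs free (3, 3, 0, 1) (insufficient R3 and R0)
  alpha cannot run: need (5, 3, 0, 2) vs free (3, 3, 0, 1) (insufficient R3 and R0)
  india cannot run: need (2, 4, 1, 0) vs free (3, 3, 0, 1) (insufficient R1 and R2)
Processes that could never finish after the grant: hotel, delta, alpha and india.


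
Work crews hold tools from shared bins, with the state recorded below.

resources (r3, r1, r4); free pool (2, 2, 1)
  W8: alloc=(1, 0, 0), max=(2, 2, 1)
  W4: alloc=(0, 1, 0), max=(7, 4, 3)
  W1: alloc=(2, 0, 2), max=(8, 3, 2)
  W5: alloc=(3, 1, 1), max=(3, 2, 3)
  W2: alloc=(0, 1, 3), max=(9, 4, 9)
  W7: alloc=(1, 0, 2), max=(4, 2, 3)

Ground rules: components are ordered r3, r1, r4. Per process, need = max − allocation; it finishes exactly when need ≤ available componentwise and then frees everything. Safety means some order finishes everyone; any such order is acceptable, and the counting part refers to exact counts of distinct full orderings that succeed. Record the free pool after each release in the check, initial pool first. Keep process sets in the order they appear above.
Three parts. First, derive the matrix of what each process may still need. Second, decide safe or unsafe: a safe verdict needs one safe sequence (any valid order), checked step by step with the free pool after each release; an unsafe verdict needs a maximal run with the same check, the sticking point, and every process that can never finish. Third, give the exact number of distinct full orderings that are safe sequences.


(1) Outstanding need per process (order r3, r1, r4):
  W8: (1, 2, 1)
  W4: (7, 3, 3)
  W1: (6, 3, 0)
  W5: (0, 1, 2)
  W2: (9, 3, 6)
  W7: (3, 2, 1)
(2) SAFE — a valid safe sequence is W8, W7, W5, W1, W2, W4.
Key observation: reading the order forward, W8 is the first process whose need (1, 2, 1) meets the free pool (2, 2, 1) exactly on a resource it requests.
Check, step by step:
  pool = (2, 2, 1)
  W8: need (1, 2, 1) fits (2, 2, 1); releases (1, 0, 0), pool now (3, 2, 1)
  W7: need (3, 2, 1) fits (3, 2, 1); releases (1, 0, 2), pool now (4, 2, 3)
  W5: need (0, 1, 2) fits (4, 2, 3); releases (3, 1, 1), pool now (7, 3, 4)
  W1: need (6, 3, 0) fits (7, 3, 4); releases (2, 0, 2), pool now (9, 3, 6)
  W2: need (9, 3, 6) fits (9, 3, 6); releases (0, 1, 3), pool now (9, 4, 9)
  W4: need (7, 3, 3) fits (9, 4, 9); releases (0, 1, 0), pool now (9, 5, 9)
(3) Exactly 3 of the possible complete orderings are safe sequences.


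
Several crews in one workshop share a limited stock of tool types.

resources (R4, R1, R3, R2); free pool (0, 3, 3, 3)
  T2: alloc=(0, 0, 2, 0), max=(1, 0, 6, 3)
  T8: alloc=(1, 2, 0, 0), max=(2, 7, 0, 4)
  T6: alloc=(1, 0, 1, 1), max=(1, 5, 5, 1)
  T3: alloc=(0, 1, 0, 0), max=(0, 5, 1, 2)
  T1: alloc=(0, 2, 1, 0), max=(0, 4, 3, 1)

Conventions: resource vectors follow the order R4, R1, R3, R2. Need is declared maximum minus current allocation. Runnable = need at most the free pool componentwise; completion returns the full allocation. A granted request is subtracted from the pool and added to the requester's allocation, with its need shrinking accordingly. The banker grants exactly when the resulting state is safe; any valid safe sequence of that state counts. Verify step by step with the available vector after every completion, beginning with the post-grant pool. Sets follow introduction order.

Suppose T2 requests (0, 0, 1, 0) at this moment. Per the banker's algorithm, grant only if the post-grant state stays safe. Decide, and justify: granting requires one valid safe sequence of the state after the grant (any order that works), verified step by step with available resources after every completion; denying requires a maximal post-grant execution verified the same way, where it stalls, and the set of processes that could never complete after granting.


DENY. Granting would leave the state unsafe.
Key observation: after T1, T3 the pool peaks at (0, 6, 3, 3), and each blocked process is short somewhere: T2 on R4; T8 on R4, R2; T6 on R3.
On the post-grant state, T1, T3 is a maximal run — nothing extends it. Check, step by step:
  pool = (0, 3, 2, 3)
  run T1 (needs (0, 2, 2, 1), free (0, 3, 2, 3)); after release of (0, 2, 1, 0) the pool is (0, 5, 3, 3)
  run T3 (needs (0, 4, 1, 2), free (0, 5, 3, 3)); after release of (0, 1, 0, 0) the pool is (0, 6, 3, 3)
  T2 cannot run: need (1, 0, 3, 3) vs free (0, 6, 3, 3) (insufficient R4)
  T8 cannot run: need (1, 5, 0, 4) vs free (0, 6, 3, 3) (insufficient R4 and R2)
  T6 cannot run: need (0, 5, 4, 0) vs free (0, 6, 3, 3) (insufficient R3)
Post-grant, the permanently blocked set is T2, T8 and T6.


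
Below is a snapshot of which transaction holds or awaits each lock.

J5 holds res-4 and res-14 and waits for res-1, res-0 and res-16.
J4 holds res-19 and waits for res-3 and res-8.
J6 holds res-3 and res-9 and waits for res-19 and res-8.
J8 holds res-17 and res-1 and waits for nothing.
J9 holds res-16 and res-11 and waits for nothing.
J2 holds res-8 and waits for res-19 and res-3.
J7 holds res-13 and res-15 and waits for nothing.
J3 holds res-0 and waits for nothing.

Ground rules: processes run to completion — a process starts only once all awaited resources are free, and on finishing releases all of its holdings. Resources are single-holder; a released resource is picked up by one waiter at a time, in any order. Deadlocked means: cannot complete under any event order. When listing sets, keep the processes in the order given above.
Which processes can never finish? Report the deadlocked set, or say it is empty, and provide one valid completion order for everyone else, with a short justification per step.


Deadlocked set: J4, J6 and J2.
Key observation: the wait chain closes on itself along J4 -> J6 -> J4; J2 is caught in further circular waits.
A valid finishing order for the others: J9, J3, J8, J5, J7.
Verifying each step:
  J9: no waits; runs immediately, freeing res-16 and res-11
  J3: no waits; runs immediately, freeing res-0
  J8: no waits; runs immediately, freeing res-17 and res-1
  run J5 (all its waits — res-1, res-0 and res-16 — are resolved); releases res-4 and res-14
  J7: no waits; runs immediately, freeing res-13 and res-15


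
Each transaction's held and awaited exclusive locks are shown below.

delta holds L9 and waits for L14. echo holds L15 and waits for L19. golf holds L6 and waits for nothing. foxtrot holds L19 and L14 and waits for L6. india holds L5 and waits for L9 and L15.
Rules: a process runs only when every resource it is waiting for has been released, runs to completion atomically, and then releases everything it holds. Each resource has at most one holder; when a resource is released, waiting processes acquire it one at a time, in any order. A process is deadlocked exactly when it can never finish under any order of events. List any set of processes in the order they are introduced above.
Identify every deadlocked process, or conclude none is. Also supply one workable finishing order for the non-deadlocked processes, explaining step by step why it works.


No process is deadlocked.
Key observation: the wait relation is loop-free; peeling off processes with no waits unwinds the whole state.
The rest can finish in the order golf, foxtrot, echo, delta, india.
Check, step by step:
  golf waits on nothing -> runs at once and releases L6
  foxtrot waits on L6 — all released -> runs and releases L19 and L14
  echo waits on L19 — all released -> runs and releases L15
  delta waits on L14 — all released -> runs and releases L9
  india waits on L9 and L15 — all released -> runs and releases L5


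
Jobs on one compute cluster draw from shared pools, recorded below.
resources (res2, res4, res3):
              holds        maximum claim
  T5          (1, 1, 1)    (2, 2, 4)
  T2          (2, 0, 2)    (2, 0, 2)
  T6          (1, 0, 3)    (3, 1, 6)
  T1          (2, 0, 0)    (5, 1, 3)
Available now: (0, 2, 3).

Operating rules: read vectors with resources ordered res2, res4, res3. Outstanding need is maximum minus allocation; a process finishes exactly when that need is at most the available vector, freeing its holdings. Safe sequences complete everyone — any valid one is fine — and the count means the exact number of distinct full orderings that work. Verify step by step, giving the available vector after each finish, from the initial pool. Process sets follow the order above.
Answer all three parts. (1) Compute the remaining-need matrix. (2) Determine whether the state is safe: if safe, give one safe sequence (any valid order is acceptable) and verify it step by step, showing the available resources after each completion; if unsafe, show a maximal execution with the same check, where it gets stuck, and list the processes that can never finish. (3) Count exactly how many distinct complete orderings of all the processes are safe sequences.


(1) Need matrix, components ordered res2, res4, res3:
  T5: (1, 1, 3)
  T2: (0, 0, 0)
  T6: (2, 1, 3)
  T1: (3, 1, 3)
(2) SAFE, for example via the order T2, T6, T5, T1.
Key observation: the order's first zero-slack moment is T6 ((2, 1, 3) needed, (2, 2, 5) free — a requested resource with nothing to spare).
Step-by-step check:
  pool = (0, 2, 3)
  T2 needs (0, 0, 0) <= (0, 2, 3) -> finishes; pool += (2, 0, 2) = (2, 2, 5)
  T6 needs (2, 1, 3) <= (2, 2, 5) -> finishes; pool += (1, 0, 3) = (3, 2, 8)
  T5 needs (1, 1, 3) <= (3, 2, 8) -> finishes; pool += (1, 1, 1) = (4, 3, 9)
  T1 needs (3, 1, 3) <= (4, 3, 9) -> finishes; pool += (2, 0, 0) = (6, 3, 9)
(3) The exact count: 4 of the possible complete orderings are safe sequences.


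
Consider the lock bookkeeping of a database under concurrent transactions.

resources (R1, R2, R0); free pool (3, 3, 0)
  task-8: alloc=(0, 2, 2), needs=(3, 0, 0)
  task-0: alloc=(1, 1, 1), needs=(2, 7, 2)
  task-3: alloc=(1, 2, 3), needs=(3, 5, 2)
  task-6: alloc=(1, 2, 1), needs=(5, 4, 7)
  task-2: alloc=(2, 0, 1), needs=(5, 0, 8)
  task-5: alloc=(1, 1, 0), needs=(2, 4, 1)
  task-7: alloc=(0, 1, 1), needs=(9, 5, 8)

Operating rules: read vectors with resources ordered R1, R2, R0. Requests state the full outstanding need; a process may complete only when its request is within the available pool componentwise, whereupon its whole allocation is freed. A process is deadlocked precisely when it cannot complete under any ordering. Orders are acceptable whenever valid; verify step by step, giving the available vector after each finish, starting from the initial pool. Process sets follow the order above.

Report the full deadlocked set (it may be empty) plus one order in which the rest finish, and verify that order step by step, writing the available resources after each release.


Deadlocked set: task-6, task-2 and task-7.
Key observation: the pool after task-8, task-5, task-3, task-0 is (6, 9, 6); every surviving request exceeds it in R0, so progress ends there.
The rest can finish in the order task-8, task-5, task-3, task-0. Verifying each step:
  pool = (3, 3, 0)
  task-8 needs (3, 0, 0) <= (3, 3, 0) -> finishes; pool += (0, 2, 2) = (3, 5, 2)
  task-5 needs (2, 4, 1) <= (3, 5, 2) -> finishes; pool += (1, 1, 0) = (4, 6, 2)
  task-3 needs (3, 5, 2) <= (4, 6, 2) -> finishes; pool += (1, 2, 3) = (5, 8, 5)
  task-0 needs (2, 7, 2) <= (5, 8, 5) -> finishes; pool += (1, 1, 1) = (6, 9, 6)
The blocked processes can never fit:
  task-6 cannot run: need (5, 4, 7) vs free (6, 9, 6) (insufficient R0)
  task-2 cannot run: need (5, 0, 8) vs free (6, 9, 6) (insufficient R0)
  task-7 cannot run: need (9, 5, 8) vs free (6, 9, 6) (insufficient R1 and R0)


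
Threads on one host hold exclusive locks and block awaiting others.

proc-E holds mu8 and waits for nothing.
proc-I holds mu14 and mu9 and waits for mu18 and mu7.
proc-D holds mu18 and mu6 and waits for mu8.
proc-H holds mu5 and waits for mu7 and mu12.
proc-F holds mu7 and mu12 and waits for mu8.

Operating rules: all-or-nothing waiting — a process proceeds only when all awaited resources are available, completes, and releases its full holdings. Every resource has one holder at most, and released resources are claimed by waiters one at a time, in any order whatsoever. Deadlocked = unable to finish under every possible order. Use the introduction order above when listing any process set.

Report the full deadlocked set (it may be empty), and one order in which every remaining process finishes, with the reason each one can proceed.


No process is deadlocked.
Key observation: no waiting chain loops back on itself — every chain ends at a process that waits on nothing, so everyone eventually runs.
A valid finishing order for the others: proc-E, proc-F, proc-D, proc-H, proc-I.
Verifying each step:
  run proc-E (it waits on nothing); releases mu8
  run proc-F (all its waits — mu8 — are resolved); releases mu7 and mu12
  run proc-D (all its waits — mu8 — are resolved); releases mu18 and mu6
  run proc-H (all its waits — mu7 and mu12 — are resolved); releases mu5
  run proc-I (all its waits — mu18 and mu7 — are resolved); releases mu14 and mu9


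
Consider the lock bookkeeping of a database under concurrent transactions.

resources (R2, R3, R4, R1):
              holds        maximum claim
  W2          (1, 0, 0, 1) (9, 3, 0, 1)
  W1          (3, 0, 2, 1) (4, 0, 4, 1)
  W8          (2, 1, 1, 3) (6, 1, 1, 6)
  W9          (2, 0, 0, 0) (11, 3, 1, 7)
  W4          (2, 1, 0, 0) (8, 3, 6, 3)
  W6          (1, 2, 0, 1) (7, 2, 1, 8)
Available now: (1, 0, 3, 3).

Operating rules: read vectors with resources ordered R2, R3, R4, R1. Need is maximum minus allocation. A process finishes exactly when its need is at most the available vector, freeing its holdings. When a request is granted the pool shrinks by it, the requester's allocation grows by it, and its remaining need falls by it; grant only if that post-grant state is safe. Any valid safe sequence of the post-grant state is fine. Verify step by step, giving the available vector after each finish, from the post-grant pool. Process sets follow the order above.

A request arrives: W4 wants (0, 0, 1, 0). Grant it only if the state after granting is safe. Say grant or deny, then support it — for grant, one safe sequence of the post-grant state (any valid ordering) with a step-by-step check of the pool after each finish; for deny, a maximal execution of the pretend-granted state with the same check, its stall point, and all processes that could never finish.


GRANT: granting preserves safety; a valid post-grant sequence is W1, W8, W6, W4, W2, W9.
Key observation: post-grant, (1, 0, 2, 3) remains, and an order beginning with W1 completes everyone.
Verifying the post-grant state step by step:
  pool = (1, 0, 2, 3)
  W1: need (1, 0, 2, 0) fits (1, 0, 2, 3); releases (3, 0, 2, 1), pool now (4, 0, 4, 4)
  W8: need (4, 0, 0, 3) fits (4, 0, 4, 4); releases (2, 1, 1, 3), pool now (6, 1, 5, 7)
  W6: need (6, 0, 1, 7) fits (6, 1, 5, 7); releases (1, 2, 0, 1), pool now (7, 3, 5, 8)
  W4: need (6, 2, 5, 3) fits (7, 3, 5, 8); releases (2, 1, 1, 0), pool now (9, 4, 6, 8)
  W2: need (8, 3, 0, 0) fits (9, 4, 6, 8); releases (1, 0, 0, 1), pool now (10, 4, 6, 9)
  W9: need (9, 3, 1, 7) fits (10, 4, 6, 9); releases (2, 0, 0, 0), pool now (12, 4, 6, 9)


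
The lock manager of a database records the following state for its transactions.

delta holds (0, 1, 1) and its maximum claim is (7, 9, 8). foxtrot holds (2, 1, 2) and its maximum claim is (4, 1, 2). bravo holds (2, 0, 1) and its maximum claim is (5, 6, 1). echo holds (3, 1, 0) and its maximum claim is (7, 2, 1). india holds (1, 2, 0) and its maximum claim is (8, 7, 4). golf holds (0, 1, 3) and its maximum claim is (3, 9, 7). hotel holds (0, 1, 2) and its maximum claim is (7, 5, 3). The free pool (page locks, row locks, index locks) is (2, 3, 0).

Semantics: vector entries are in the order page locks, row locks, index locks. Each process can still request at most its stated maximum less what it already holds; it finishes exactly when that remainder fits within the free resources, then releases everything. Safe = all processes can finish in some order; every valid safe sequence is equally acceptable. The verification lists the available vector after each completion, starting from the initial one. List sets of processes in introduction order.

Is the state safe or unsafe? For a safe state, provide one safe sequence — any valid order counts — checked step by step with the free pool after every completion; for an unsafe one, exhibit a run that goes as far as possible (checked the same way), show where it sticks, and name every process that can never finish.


SAFE, for example via the order foxtrot, echo, hotel, bravo, india, golf, delta.
Key observation: foxtrot marks the first exact bind of the order: its need (2, 0, 0) fits the free (2, 3, 0) with zero slack on a requested resource.
Check, step by step:
  pool = (2, 3, 0)
  run foxtrot (needs (2, 0, 0), free (2, 3, 0)); after release of (2, 1, 2) the pool is (4, 4, 2)
  run echo (needs (4, 1, 1), free (4, 4, 2)); after release of (3, 1, 0) the pool is (7, 5, 2)
  run hotel (needs (7, 4, 1), free (7, 5, 2)); after release of (0, 1, 2) the pool is (7, 6, 4)
  run bravo (needs (3, 6, 0), free (7, 6, 4)); after release of (2, 0, 1) the pool is (9, 6, 5)
  run india (needs (7, 5, 4), free (9, 6, 5)); after release of (1, 2, 0) the pool is (10, 8, 5)
  run golf (needs (3, 8, 4), free (10, 8, 5)); after release of (0, 1, 3) the pool is (10, 9, 8)
  run delta (needs (7, 8, 7), free (10, 9, 8)); after release of (0, 1, 1) the pool is (10, 10, 9)
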